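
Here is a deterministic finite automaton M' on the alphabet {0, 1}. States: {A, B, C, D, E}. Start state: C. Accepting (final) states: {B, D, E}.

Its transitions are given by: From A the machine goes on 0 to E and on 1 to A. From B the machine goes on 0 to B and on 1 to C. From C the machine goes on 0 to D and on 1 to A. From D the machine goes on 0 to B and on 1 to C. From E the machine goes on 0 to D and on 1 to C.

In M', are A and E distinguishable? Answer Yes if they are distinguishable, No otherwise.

Yes

Every state is reachable, so we keep all 5.
Initial partition by acceptance: {B,D,E} | {A,C}.
Stable partition: {B,D,E} | {A,C} — 2 equivalence classes.
A and E end up in different blocks, so they are distinguishable. For instance, the string 'ε' is accepted from only E.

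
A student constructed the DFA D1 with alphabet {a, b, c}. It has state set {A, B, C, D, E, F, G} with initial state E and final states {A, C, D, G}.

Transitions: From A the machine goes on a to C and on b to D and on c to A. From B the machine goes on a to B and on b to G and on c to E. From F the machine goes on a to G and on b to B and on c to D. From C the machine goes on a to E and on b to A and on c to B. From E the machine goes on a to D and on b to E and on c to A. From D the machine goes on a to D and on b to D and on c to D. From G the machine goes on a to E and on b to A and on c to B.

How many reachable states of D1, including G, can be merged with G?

First remove the unreachable states {F}; 6 states remain.
Initial partition by acceptance: {A,C,D,G} | {B,E}.
Refine {A,C,D,G} on symbol a: members go to different blocks, giving {A,D} and {C,G}.
Split {A,D} by δ(·,a) → {A} and {D}.
Refine {B,E} on symbol a: members go to different blocks, giving {B} and {E}.
The partition is now stable with 5 blocks: {A} | {B} | {C,G} | {D} | {E}.
State G belongs to the block {C,G}, which has 2 states.

2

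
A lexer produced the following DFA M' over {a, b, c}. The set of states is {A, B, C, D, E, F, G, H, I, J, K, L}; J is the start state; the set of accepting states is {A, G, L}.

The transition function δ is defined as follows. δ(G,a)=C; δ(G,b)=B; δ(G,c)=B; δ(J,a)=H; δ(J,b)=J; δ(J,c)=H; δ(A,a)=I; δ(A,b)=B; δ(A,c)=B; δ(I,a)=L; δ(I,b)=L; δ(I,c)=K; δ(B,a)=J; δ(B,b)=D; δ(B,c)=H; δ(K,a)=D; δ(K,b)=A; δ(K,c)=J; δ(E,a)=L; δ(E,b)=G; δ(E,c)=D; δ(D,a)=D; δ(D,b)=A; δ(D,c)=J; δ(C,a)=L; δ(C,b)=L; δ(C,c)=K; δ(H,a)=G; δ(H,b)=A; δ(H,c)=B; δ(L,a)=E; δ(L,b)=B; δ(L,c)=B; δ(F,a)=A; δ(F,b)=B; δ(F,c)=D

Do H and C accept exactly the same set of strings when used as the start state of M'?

No

First remove the unreachable states {F}; 11 states remain.
Initial partition by acceptance: {A,G,L} | {B,C,D,E,H,I,J,K}.
Refine {B,C,D,E,H,I,J,K} on symbol a: members go to different blocks, giving {B,D,J,K} and {C,E,H,I}.
Split {B,D,J,K} by δ(·,a) → {B,D,K} and {J}.
Refine {B,D,K} on symbol a: members go to different blocks, giving {D,K} and {B}.
Refine {C,E,H,I} on symbol c: members go to different blocks, giving {C,E,I} and {H}.
Stable partition: {A,G,L} | {D,K} | {C,E,I} | {J} | {B} | {H} — 6 equivalence classes.
H and C end up in different blocks, so they are distinguishable. For instance, the string 'cb' is accepted from only C.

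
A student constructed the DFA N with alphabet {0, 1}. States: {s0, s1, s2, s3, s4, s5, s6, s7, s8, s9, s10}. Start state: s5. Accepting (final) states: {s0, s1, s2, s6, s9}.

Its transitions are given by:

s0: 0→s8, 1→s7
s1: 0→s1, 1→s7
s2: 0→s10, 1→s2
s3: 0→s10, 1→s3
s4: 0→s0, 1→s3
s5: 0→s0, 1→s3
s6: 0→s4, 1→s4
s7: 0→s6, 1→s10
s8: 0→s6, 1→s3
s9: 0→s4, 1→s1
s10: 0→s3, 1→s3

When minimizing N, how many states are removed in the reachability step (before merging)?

3

No path from s5 leads to s1, s2, s9; the other 8 states are all reachable.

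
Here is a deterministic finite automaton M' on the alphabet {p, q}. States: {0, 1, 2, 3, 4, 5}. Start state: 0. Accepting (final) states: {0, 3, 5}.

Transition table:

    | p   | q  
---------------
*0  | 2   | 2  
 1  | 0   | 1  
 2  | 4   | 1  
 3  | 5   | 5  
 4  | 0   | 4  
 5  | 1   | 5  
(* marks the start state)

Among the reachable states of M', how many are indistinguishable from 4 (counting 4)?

2

States {3,5} cannot be reached from the start state, so discard them.
Start with accepting vs non-accepting: {0} | {1,2,4}.
Refine {1,2,4} on symbol p: members go to different blocks, giving {1,4} and {2}.
No further refinement is possible. Final partition (3 blocks): {0} | {1,4} | {2}.
The equivalence class containing 4 is {1,4}, of size 2.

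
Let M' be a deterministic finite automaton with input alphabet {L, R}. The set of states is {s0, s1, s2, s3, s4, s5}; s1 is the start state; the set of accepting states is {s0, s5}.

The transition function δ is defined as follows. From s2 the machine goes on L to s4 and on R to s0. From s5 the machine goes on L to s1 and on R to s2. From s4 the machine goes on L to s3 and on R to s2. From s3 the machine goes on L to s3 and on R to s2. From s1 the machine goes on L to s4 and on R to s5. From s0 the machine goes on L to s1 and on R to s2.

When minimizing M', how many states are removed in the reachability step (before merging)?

Exploring from s1, all states are eventually visited, so none are unreachable.

0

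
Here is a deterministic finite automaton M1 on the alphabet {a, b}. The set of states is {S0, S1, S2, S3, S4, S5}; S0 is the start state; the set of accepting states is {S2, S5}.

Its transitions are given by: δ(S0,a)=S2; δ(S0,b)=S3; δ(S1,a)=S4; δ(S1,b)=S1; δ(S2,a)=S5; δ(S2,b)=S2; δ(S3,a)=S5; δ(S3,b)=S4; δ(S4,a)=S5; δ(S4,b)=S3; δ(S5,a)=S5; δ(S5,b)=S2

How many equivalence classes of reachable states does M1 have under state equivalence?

2

First remove the unreachable states {S1}; 5 states remain.
P0 = {S2,S5} | {S0,S3,S4}.
No further refinement is possible. Final partition (2 blocks): {S2,S5} | {S0,S3,S4}.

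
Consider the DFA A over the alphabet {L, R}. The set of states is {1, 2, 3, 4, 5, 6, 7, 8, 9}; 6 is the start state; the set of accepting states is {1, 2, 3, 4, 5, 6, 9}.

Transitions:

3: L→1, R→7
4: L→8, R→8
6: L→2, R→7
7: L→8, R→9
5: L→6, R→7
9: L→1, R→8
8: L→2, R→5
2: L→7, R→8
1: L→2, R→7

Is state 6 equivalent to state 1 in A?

Yes

Reachable states from the start: {1,2,5,6,7,8,9}. Unreachable: {3,4} — drop them.
P0 = {1,2,5,6,9} | {7,8}.
Refine {1,2,5,6,9} on symbol L: members go to different blocks, giving {1,5,6,9} and {2}.
Split {1,5,6,9} by δ(·,L) → {1,6} and {5,9}.
On input L, block {7,8} splits into {7} and {8}.
On input R, block {5,9} splits into {5} and {9}.
Stable partition: {1,6} | {7} | {2} | {5} | {8} | {9} — 6 equivalence classes.
6 and 1 lie in the same block of the stable partition, so they are equivalent — no string distinguishes them.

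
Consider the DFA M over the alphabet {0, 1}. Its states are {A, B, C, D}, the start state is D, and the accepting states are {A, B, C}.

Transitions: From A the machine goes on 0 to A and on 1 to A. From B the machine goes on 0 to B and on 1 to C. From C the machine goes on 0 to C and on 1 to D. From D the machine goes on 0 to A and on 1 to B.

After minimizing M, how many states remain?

P0 = {A,B,C} | {D}.
Refine {A,B,C} on symbol 1: members go to different blocks, giving {A,B} and {C}.
On input 1, block {A,B} splits into {A} and {B}.
The partition is now stable with 4 blocks: {A} | {D} | {C} | {B}.

4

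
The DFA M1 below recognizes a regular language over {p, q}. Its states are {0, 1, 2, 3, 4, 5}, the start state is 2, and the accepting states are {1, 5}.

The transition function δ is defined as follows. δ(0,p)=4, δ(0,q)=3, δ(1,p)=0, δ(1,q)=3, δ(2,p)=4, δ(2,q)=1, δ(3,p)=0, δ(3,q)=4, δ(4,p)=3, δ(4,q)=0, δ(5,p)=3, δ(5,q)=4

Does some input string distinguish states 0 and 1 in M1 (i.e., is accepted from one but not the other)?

Reachable states from the start: {0,1,2,3,4}. Unreachable: {5} — drop them.
P0 = {1} | {0,2,3,4}.
Split {0,2,3,4} by δ(·,q) → {0,3,4} and {2}.
The partition is now stable with 3 blocks: {1} | {0,3,4} | {2}.
0 and 1 end up in different blocks, so they are distinguishable. For instance, the string 'ε' is accepted from only 1.

Yes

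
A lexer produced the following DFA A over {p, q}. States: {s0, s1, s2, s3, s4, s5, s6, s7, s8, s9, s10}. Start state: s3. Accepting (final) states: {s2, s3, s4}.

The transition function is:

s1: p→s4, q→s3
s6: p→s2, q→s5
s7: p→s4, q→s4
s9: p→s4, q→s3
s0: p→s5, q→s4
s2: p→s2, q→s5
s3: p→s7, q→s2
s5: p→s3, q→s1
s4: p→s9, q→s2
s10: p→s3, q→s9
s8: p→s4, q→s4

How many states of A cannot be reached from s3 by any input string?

BFS from s3 reaches {s1, s2, s3, s4, s5, s7, s9}; the 4 state(s) s0, s6, s8, s10 are never visited.

4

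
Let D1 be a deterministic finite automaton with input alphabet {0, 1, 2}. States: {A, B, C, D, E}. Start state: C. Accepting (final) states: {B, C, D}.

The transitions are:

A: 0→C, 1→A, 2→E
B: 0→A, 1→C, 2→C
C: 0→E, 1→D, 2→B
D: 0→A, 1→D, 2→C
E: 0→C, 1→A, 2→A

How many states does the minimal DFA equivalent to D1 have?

Every state is reachable, so we keep all 5.
P0 = {B,C,D} | {A,E}.
The partition is now stable with 2 blocks: {B,C,D} | {A,E}.

2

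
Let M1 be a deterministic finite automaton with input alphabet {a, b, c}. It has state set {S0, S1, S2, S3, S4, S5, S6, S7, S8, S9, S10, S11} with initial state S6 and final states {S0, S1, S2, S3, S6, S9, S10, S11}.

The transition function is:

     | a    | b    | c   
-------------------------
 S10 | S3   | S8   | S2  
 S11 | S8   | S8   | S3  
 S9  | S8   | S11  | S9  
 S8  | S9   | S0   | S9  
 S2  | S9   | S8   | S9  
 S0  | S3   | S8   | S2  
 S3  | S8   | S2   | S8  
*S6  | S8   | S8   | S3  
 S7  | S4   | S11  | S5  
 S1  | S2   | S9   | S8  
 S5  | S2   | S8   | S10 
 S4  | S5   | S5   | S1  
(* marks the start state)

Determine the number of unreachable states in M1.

5

No path from S6 leads to S1, S4, S5, S7, S10; the other 7 states are all reachable.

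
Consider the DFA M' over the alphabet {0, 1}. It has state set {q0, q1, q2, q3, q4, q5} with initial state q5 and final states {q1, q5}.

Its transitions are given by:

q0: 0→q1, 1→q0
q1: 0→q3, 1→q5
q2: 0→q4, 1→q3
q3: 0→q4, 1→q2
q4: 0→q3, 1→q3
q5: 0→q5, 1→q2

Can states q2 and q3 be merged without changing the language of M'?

States {q0,q1} cannot be reached from the start state, so discard them.
P0 = {q5} | {q2,q3,q4}.
Stable partition: {q5} | {q2,q3,q4} — 2 equivalence classes.
q2 and q3 lie in the same block of the stable partition, so they are equivalent — no string distinguishes them.

Yes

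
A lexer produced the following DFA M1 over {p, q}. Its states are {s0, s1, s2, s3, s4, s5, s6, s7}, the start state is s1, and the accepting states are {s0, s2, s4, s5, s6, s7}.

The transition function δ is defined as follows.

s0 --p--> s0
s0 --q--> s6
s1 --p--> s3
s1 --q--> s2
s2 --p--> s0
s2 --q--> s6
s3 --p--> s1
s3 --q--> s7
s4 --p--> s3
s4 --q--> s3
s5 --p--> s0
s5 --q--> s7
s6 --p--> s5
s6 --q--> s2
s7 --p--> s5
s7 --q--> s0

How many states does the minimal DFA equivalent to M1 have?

First remove the unreachable states {s4}; 7 states remain.
Start with accepting vs non-accepting: {s0,s2,s5,s6,s7} | {s1,s3}.
No further refinement is possible. Final partition (2 blocks): {s0,s2,s5,s6,s7} | {s1,s3}.

2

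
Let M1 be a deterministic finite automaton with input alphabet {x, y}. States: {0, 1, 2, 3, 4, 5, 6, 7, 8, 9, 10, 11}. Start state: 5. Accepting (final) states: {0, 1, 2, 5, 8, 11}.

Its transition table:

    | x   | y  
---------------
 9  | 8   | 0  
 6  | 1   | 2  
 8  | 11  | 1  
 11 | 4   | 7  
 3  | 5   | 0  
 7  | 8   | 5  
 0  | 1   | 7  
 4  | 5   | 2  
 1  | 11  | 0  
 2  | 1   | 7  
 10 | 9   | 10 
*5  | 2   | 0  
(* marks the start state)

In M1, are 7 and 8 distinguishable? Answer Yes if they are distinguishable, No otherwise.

Yes

States {3,6,9,10} cannot be reached from the start state, so discard them.
P0 = {0,1,2,5,8,11} | {4,7}.
On input x, block {0,1,2,5,8,11} splits into {0,1,2,5,8} and {11}.
Split {0,1,2,5,8} by δ(·,x) → {0,2,5} and {1,8}.
On input x, block {0,2,5} splits into {0,2} and {5}.
Refine {4,7} on symbol x: members go to different blocks, giving {4} and {7}.
Refine {1,8} on symbol y: members go to different blocks, giving {1} and {8}.
No further refinement is possible. Final partition (7 blocks): {0,2} | {4} | {11} | {1} | {5} | {7} | {8}.
7 and 8 end up in different blocks, so they are distinguishable. For instance, the string 'ε' is accepted from only 8.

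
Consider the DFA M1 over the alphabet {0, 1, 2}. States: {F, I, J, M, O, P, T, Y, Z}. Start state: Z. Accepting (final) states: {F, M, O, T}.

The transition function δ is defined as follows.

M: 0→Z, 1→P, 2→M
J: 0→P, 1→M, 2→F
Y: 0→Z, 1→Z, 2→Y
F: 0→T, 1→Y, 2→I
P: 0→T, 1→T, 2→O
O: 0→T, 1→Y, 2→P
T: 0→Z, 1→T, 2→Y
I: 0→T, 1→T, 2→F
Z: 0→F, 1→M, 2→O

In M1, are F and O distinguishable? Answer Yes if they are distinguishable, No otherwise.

No

Reachable states from the start: {F,I,M,O,P,T,Y,Z}. Unreachable: {J} — drop them.
Initial partition by acceptance: {F,M,O,T} | {I,P,Y,Z}.
Split {F,M,O,T} by δ(·,0) → {F,O} and {M,T}.
Refine {I,P,Y,Z} on symbol 0: members go to different blocks, giving {I,P} and {Z} and {Y}.
Split {M,T} by δ(·,1) → {M} and {T}.
Stable partition: {F,O} | {I,P} | {M} | {Z} | {Y} | {T} — 6 equivalence classes.
F and O lie in the same block of the stable partition, so they are equivalent — no string distinguishes them.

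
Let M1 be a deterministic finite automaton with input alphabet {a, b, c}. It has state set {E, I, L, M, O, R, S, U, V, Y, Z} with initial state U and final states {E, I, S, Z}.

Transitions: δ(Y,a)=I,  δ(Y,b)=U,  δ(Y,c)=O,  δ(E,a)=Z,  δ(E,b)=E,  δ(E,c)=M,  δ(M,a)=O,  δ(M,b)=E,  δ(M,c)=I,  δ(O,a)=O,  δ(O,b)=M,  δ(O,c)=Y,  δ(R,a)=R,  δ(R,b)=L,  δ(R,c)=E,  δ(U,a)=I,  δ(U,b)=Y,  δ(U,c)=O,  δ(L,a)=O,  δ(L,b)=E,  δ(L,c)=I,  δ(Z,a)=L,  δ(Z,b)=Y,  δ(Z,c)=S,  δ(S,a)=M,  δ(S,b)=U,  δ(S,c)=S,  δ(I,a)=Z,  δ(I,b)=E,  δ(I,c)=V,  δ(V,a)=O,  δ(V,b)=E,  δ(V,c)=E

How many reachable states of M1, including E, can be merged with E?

Reachable states from the start: {E,I,L,M,O,S,U,V,Y,Z}. Unreachable: {R} — drop them.
P0 = {E,I,S,Z} | {L,M,O,U,V,Y}.
On input a, block {E,I,S,Z} splits into {E,I} and {S,Z}.
On input a, block {L,M,O,U,V,Y} splits into {L,M,O,V} and {U,Y}.
Refine {L,M,O,V} on symbol b: members go to different blocks, giving {L,M,V} and {O}.
Stable partition: {E,I} | {L,M,V} | {S,Z} | {U,Y} | {O} — 5 equivalence classes.
State E belongs to the block {E,I}, which has 2 states.

2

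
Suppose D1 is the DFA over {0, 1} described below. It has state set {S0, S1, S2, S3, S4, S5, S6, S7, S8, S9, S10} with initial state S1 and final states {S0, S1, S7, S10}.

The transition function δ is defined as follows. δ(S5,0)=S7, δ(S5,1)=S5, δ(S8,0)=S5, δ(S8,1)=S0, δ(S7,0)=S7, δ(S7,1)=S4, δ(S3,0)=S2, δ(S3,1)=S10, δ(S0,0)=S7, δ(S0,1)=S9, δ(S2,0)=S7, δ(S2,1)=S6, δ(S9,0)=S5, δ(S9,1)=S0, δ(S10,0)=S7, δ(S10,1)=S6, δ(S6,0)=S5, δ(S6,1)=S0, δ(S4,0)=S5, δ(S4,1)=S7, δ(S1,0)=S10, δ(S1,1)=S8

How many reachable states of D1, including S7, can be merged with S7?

Reachable states from the start: {S0,S1,S4,S5,S6,S7,S8,S9,S10}. Unreachable: {S2,S3} — drop them.
P0 = {S0,S1,S7,S10} | {S4,S5,S6,S8,S9}.
On input 0, block {S4,S5,S6,S8,S9} splits into {S4,S6,S8,S9} and {S5}.
The partition is now stable with 3 blocks: {S0,S1,S7,S10} | {S4,S6,S8,S9} | {S5}.
State S7 belongs to the block {S0,S1,S7,S10}, which has 4 states.

4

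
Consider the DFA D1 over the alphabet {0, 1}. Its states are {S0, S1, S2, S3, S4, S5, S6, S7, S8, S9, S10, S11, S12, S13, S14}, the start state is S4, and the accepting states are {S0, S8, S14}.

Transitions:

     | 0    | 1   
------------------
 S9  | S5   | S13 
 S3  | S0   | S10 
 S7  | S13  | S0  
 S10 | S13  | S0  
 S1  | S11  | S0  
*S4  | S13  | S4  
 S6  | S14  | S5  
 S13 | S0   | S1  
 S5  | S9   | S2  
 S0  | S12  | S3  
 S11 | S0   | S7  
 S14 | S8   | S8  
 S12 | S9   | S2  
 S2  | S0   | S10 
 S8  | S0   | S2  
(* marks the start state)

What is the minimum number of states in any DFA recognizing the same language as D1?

5

States {S6,S8,S14} cannot be reached from the start state, so discard them.
Initial partition by acceptance: {S0} | {S1,S2,S3,S4,S5,S7,S9,S10,S11,S12,S13}.
Split {S1,S2,S3,S4,S5,S7,S9,S10,S11,S12,S13} by δ(·,0) → {S1,S4,S5,S7,S9,S10,S12} and {S2,S3,S11,S13}.
On input 0, block {S1,S4,S5,S7,S9,S10,S12} splits into {S1,S4,S7,S10} and {S5,S9,S12}.
Split {S1,S4,S7,S10} by δ(·,1) → {S1,S7,S10} and {S4}.
Stable partition: {S0} | {S1,S7,S10} | {S2,S3,S11,S13} | {S5,S9,S12} | {S4} — 5 equivalence classes.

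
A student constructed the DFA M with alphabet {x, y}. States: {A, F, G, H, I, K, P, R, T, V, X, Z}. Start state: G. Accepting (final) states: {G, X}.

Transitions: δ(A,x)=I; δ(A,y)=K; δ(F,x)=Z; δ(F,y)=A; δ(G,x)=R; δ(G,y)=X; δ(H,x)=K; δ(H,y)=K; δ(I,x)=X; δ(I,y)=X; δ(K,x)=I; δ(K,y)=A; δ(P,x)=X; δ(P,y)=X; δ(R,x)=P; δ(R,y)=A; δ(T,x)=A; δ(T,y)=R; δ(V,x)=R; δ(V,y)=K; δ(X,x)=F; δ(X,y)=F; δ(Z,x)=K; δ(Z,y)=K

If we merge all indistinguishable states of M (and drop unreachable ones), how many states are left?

6

First remove the unreachable states {H,T,V}; 9 states remain.
P0 = {G,X} | {A,F,I,K,P,R,Z}.
On input y, block {G,X} splits into {X} and {G}.
Refine {A,F,I,K,P,R,Z} on symbol x: members go to different blocks, giving {A,F,K,R,Z} and {I,P}.
Split {A,F,K,R,Z} by δ(·,x) → {A,K,R} and {F,Z}.
Refine {F,Z} on symbol x: members go to different blocks, giving {Z} and {F}.
Stable partition: {X} | {A,K,R} | {G} | {I,P} | {Z} | {F} — 6 equivalence classes.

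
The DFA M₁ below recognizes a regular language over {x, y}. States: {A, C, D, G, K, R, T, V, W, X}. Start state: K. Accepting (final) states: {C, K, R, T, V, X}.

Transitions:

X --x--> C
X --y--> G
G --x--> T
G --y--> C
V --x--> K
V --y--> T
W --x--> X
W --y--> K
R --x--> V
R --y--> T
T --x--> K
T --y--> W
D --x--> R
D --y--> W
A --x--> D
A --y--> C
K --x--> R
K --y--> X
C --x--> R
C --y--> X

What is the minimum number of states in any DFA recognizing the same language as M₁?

3

States {A,D} cannot be reached from the start state, so discard them.
Initial partition by acceptance: {C,K,R,T,V,X} | {G,W}.
Split {C,K,R,T,V,X} by δ(·,y) → {C,K,R,V} and {T,X}.
The partition is now stable with 3 blocks: {C,K,R,V} | {G,W} | {T,X}.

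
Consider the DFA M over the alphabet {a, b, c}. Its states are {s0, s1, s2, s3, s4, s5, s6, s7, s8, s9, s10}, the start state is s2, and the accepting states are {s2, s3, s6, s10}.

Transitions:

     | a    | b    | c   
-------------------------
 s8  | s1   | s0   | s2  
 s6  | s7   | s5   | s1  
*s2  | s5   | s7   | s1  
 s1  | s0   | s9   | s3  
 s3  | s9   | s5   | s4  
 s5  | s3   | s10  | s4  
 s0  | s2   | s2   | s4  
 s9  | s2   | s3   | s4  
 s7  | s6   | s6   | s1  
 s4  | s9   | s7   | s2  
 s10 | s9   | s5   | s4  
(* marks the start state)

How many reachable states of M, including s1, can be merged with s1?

2

States {s8} cannot be reached from the start state, so discard them.
P0 = {s2,s3,s6,s10} | {s0,s1,s4,s5,s7,s9}.
Refine {s0,s1,s4,s5,s7,s9} on symbol a: members go to different blocks, giving {s0,s5,s7,s9} and {s1,s4}.
No further refinement is possible. Final partition (3 blocks): {s2,s3,s6,s10} | {s0,s5,s7,s9} | {s1,s4}.
State s1 belongs to the block {s1,s4}, which has 2 states.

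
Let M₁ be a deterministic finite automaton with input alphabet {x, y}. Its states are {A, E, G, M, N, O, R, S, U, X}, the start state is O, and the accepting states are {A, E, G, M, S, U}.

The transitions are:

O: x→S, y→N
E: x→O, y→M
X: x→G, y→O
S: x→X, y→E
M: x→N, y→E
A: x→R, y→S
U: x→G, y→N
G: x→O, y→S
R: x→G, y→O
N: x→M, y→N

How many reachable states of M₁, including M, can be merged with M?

First remove the unreachable states {A,R,U}; 7 states remain.
P0 = {E,G,M,S} | {N,O,X}.
Stable partition: {E,G,M,S} | {N,O,X} — 2 equivalence classes.
State M belongs to the block {E,G,M,S}, which has 4 states.

4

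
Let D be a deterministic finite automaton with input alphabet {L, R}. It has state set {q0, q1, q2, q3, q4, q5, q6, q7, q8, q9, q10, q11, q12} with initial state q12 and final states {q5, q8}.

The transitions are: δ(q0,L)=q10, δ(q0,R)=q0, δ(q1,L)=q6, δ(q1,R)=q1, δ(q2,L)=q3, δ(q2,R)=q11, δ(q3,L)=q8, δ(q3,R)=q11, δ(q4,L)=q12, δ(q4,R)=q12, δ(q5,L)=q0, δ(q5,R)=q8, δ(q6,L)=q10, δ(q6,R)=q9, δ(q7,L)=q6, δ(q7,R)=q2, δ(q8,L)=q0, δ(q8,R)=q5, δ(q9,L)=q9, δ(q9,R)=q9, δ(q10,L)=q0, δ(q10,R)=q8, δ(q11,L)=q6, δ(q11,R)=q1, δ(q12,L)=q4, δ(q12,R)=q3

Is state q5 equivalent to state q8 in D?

Yes

Reachable states from the start: {q0,q1,q3,q4,q5,q6,q8,q9,q10,q11,q12}. Unreachable: {q2,q7} — drop them.
Initial partition by acceptance: {q5,q8} | {q0,q1,q3,q4,q6,q9,q10,q11,q12}.
Refine {q0,q1,q3,q4,q6,q9,q10,q11,q12} on symbol L: members go to different blocks, giving {q0,q1,q4,q6,q9,q10,q11,q12} and {q3}.
On input R, block {q0,q1,q4,q6,q9,q10,q11,q12} splits into {q0,q1,q4,q6,q9,q11} and {q10} and {q12}.
On input L, block {q0,q1,q4,q6,q9,q11} splits into {q1,q9,q11} and {q0,q6} and {q4}.
On input L, block {q1,q9,q11} splits into {q1,q11} and {q9}.
Refine {q0,q6} on symbol R: members go to different blocks, giving {q0} and {q6}.
Stable partition: {q5,q8} | {q1,q11} | {q3} | {q10} | {q12} | {q0} | {q4} | {q9} | {q6} — 9 equivalence classes.
q5 and q8 lie in the same block of the stable partition, so they are equivalent — no string distinguishes them.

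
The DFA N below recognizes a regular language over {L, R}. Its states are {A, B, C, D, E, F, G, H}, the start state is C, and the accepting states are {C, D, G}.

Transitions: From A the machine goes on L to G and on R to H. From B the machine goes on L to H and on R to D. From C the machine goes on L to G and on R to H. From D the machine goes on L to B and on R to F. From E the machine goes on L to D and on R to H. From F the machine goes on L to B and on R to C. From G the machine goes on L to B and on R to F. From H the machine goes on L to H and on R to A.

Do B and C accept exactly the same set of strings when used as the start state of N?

No

Reachable states from the start: {A,B,C,D,F,G,H}. Unreachable: {E} — drop them.
Initial partition by acceptance: {C,D,G} | {A,B,F,H}.
Split {C,D,G} by δ(·,L) → {D,G} and {C}.
Refine {A,B,F,H} on symbol L: members go to different blocks, giving {B,F,H} and {A}.
On input R, block {B,F,H} splits into {B} and {F} and {H}.
The partition is now stable with 6 blocks: {D,G} | {B} | {C} | {A} | {F} | {H}.
B and C end up in different blocks, so they are distinguishable. For instance, the string 'ε' is accepted from only C.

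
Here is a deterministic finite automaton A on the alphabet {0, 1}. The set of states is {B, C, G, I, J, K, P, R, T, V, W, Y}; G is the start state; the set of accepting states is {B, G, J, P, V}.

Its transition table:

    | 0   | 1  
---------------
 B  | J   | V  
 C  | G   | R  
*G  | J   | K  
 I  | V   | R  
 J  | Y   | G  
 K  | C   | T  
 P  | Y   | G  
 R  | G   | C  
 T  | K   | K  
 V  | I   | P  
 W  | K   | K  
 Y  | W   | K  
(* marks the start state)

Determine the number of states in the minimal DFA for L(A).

6

Reachable states from the start: {C,G,J,K,R,T,W,Y}. Unreachable: {B,I,P,V} — drop them.
Start with accepting vs non-accepting: {G,J} | {C,K,R,T,W,Y}.
Split {G,J} by δ(·,0) → {J} and {G}.
On input 0, block {C,K,R,T,W,Y} splits into {K,T,W,Y} and {C,R}.
Split {K,T,W,Y} by δ(·,0) → {T,W,Y} and {K}.
On input 0, block {T,W,Y} splits into {T,W} and {Y}.
Stable partition: {J} | {T,W} | {G} | {C,R} | {K} | {Y} — 6 equivalence classes.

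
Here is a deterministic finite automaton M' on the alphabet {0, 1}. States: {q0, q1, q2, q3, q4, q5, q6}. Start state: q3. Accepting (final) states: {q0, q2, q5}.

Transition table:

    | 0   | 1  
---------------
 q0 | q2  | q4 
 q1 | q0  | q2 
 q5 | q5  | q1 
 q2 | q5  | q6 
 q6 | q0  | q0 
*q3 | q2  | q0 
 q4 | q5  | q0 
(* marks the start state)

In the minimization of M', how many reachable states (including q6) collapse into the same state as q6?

4

Initial partition by acceptance: {q0,q2,q5} | {q1,q3,q4,q6}.
Stable partition: {q0,q2,q5} | {q1,q3,q4,q6} — 2 equivalence classes.
The equivalence class containing q6 is {q1,q3,q4,q6}, of size 4.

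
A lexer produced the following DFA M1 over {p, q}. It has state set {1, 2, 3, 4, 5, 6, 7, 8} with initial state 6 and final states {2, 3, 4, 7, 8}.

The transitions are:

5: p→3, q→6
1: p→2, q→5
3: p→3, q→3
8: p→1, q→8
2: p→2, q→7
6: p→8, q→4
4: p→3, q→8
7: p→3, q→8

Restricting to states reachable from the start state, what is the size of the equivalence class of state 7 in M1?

Initial partition by acceptance: {2,3,4,7,8} | {1,5,6}.
Split {2,3,4,7,8} by δ(·,p) → {2,3,4,7} and {8}.
Refine {2,3,4,7} on symbol q: members go to different blocks, giving {2,3} and {4,7}.
Refine {2,3} on symbol q: members go to different blocks, giving {2} and {3}.
Split {1,5,6} by δ(·,p) → {1} and {5} and {6}.
Stable partition: {2} | {1} | {8} | {4,7} | {3} | {5} | {6} — 7 equivalence classes.
State 7 belongs to the block {4,7}, which has 2 states.

2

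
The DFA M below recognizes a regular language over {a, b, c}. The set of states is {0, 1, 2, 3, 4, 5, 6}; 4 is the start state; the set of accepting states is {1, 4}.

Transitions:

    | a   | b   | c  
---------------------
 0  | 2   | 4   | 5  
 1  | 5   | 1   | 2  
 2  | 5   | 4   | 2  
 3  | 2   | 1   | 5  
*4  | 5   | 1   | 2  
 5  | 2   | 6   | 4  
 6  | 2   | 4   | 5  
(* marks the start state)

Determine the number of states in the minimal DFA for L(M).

4

States {0,3} cannot be reached from the start state, so discard them.
P0 = {1,4} | {2,5,6}.
On input b, block {2,5,6} splits into {2,6} and {5}.
Split {2,6} by δ(·,a) → {2} and {6}.
The partition is now stable with 4 blocks: {1,4} | {2} | {5} | {6}.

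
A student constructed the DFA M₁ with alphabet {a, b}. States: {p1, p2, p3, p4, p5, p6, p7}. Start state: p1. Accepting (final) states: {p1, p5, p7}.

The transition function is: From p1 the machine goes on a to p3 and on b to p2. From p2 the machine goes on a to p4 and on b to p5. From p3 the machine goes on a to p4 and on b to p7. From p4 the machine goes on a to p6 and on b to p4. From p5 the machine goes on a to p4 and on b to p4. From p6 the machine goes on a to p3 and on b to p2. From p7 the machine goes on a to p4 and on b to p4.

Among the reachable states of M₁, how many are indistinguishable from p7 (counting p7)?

2

Every state is reachable, so we keep all 7.
Initial partition by acceptance: {p1,p5,p7} | {p2,p3,p4,p6}.
On input b, block {p2,p3,p4,p6} splits into {p2,p3} and {p4,p6}.
On input a, block {p1,p5,p7} splits into {p5,p7} and {p1}.
Refine {p4,p6} on symbol a: members go to different blocks, giving {p4} and {p6}.
No further refinement is possible. Final partition (5 blocks): {p5,p7} | {p2,p3} | {p4} | {p1} | {p6}.
State p7 belongs to the block {p5,p7}, which has 2 states.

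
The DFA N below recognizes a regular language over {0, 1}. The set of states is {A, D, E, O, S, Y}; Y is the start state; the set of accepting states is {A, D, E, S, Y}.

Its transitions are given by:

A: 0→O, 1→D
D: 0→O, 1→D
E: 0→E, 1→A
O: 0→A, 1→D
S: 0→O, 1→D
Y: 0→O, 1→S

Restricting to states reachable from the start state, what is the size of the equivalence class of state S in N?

First remove the unreachable states {E}; 5 states remain.
Start with accepting vs non-accepting: {A,D,S,Y} | {O}.
No further refinement is possible. Final partition (2 blocks): {A,D,S,Y} | {O}.
State S belongs to the block {A,D,S,Y}, which has 4 states.

4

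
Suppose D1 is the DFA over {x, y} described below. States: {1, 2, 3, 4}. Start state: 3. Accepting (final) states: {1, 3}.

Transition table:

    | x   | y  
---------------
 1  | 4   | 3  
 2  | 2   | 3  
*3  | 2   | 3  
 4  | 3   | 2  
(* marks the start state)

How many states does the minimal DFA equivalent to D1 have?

2

Reachable states from the start: {2,3}. Unreachable: {1,4} — drop them.
P0 = {3} | {2}.
No further refinement is possible. Final partition (2 blocks): {3} | {2}.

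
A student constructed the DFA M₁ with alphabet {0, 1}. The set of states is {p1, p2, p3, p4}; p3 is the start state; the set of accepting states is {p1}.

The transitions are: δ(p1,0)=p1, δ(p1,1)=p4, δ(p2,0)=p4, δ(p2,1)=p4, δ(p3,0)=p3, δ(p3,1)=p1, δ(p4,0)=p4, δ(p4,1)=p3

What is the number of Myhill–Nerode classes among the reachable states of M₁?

First remove the unreachable states {p2}; 3 states remain.
Initial partition by acceptance: {p1} | {p3,p4}.
On input 1, block {p3,p4} splits into {p3} and {p4}.
No further refinement is possible. Final partition (3 blocks): {p1} | {p3} | {p4}.

3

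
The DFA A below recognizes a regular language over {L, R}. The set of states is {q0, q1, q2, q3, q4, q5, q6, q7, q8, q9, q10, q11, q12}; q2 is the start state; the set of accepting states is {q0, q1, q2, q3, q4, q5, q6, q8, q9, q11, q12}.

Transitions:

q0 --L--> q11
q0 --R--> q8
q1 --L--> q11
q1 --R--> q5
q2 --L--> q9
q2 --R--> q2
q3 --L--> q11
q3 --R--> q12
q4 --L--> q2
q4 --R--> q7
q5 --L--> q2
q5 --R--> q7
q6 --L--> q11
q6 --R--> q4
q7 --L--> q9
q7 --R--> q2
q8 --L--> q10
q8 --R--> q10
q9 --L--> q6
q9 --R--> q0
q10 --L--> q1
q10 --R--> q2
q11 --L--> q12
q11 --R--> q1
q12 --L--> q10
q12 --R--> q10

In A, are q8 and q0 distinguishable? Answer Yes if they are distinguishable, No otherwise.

First remove the unreachable states {q3}; 12 states remain.
Start with accepting vs non-accepting: {q0,q1,q2,q4,q5,q6,q8,q9,q11,q12} | {q7,q10}.
Split {q0,q1,q2,q4,q5,q6,q8,q9,q11,q12} by δ(·,L) → {q0,q1,q2,q4,q5,q6,q9,q11} and {q8,q12}.
Split {q0,q1,q2,q4,q5,q6,q9,q11} by δ(·,L) → {q0,q1,q2,q4,q5,q6,q9} and {q11}.
On input L, block {q0,q1,q2,q4,q5,q6,q9} splits into {q2,q4,q5,q9} and {q0,q1,q6}.
Split {q2,q4,q5,q9} by δ(·,L) → {q2,q4,q5} and {q9}.
Refine {q2,q4,q5} on symbol L: members go to different blocks, giving {q4,q5} and {q2}.
On input L, block {q7,q10} splits into {q7} and {q10}.
Refine {q0,q1,q6} on symbol R: members go to different blocks, giving {q1,q6} and {q0}.
Stable partition: {q4,q5} | {q7} | {q8,q12} | {q11} | {q1,q6} | {q9} | {q2} | {q10} | {q0} — 9 equivalence classes.
q8 and q0 end up in different blocks, so they are distinguishable. For instance, the string 'L' is accepted from only q0.

Yes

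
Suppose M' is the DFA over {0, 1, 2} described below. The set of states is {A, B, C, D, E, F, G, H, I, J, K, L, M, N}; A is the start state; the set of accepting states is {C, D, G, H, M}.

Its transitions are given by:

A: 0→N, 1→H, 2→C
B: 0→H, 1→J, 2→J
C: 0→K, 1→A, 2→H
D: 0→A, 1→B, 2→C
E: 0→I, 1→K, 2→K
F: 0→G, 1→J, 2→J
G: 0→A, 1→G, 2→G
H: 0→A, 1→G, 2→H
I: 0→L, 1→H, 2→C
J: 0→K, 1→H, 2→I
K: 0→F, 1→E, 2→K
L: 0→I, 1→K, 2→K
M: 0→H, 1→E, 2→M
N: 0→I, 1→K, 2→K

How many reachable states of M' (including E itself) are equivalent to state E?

3

Reachable states from the start: {A,C,E,F,G,H,I,J,K,L,N}. Unreachable: {B,D,M} — drop them.
Initial partition by acceptance: {C,G,H} | {A,E,F,I,J,K,L,N}.
Split {C,G,H} by δ(·,1) → {G,H} and {C}.
Split {A,E,F,I,J,K,L,N} by δ(·,0) → {A,E,I,J,K,L,N} and {F}.
On input 0, block {A,E,I,J,K,L,N} splits into {A,E,I,J,L,N} and {K}.
On input 0, block {A,E,I,J,L,N} splits into {A,E,I,L,N} and {J}.
Refine {A,E,I,L,N} on symbol 1: members go to different blocks, giving {E,L,N} and {A,I}.
The partition is now stable with 7 blocks: {G,H} | {E,L,N} | {C} | {F} | {K} | {J} | {A,I}.
State E belongs to the block {E,L,N}, which has 3 states.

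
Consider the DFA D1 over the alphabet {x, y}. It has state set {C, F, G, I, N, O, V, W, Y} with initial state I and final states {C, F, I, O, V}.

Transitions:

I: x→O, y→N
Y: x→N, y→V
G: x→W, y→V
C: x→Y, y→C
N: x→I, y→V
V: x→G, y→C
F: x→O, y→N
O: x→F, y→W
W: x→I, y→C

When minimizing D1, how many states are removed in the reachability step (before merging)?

0

Exploring from I, all states are eventually visited, so none are unreachable.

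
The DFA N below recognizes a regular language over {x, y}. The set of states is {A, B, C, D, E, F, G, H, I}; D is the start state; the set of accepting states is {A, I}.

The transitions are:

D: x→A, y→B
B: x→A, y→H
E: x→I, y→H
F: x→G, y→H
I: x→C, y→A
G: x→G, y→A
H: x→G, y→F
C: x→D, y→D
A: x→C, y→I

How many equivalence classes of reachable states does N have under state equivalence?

6

States {E} cannot be reached from the start state, so discard them.
Start with accepting vs non-accepting: {A,I} | {B,C,D,F,G,H}.
Split {B,C,D,F,G,H} by δ(·,x) → {C,F,G,H} and {B,D}.
On input x, block {C,F,G,H} splits into {F,G,H} and {C}.
Refine {F,G,H} on symbol y: members go to different blocks, giving {F,H} and {G}.
Split {B,D} by δ(·,y) → {B} and {D}.
No further refinement is possible. Final partition (6 blocks): {A,I} | {F,H} | {B} | {C} | {G} | {D}.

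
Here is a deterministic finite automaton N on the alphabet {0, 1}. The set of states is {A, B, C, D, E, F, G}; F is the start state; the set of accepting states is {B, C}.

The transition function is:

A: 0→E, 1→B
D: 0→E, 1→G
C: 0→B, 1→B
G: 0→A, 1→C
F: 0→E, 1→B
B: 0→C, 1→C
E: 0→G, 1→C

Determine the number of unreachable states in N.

1

No path from F leads to D; the other 6 states are all reachable.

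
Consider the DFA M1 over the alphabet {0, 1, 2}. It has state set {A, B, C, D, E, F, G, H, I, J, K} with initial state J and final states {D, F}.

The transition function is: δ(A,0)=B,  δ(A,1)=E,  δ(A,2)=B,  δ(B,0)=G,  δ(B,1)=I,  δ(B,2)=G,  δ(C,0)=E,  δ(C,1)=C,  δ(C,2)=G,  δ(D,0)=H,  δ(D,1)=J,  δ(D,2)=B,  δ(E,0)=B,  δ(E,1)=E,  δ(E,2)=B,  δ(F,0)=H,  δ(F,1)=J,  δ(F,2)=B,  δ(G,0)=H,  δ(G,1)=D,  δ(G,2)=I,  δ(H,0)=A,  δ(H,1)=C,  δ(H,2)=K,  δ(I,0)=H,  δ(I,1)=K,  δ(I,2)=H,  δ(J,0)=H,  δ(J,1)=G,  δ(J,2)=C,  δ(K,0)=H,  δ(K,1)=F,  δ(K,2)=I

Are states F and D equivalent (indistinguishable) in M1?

All states are reachable from the start state.
Initial partition by acceptance: {D,F} | {A,B,C,E,G,H,I,J,K}.
On input 1, block {A,B,C,E,G,H,I,J,K} splits into {A,B,C,E,H,I,J} and {G,K}.
Refine {A,B,C,E,H,I,J} on symbol 0: members go to different blocks, giving {A,C,E,H,I,J} and {B}.
Refine {A,C,E,H,I,J} on symbol 0: members go to different blocks, giving {C,H,I,J} and {A,E}.
Refine {C,H,I,J} on symbol 0: members go to different blocks, giving {C,H} and {I,J}.
Stable partition: {D,F} | {C,H} | {G,K} | {B} | {A,E} | {I,J} — 6 equivalence classes.
F and D lie in the same block of the stable partition, so they are equivalent — no string distinguishes them.

Yes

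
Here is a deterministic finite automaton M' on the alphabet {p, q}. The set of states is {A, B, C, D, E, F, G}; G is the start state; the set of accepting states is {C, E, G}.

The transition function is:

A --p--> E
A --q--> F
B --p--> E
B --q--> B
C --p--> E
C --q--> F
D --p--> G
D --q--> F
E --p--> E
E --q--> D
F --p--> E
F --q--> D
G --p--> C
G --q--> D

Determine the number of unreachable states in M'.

2

No path from G leads to A, B; the other 5 states are all reachable.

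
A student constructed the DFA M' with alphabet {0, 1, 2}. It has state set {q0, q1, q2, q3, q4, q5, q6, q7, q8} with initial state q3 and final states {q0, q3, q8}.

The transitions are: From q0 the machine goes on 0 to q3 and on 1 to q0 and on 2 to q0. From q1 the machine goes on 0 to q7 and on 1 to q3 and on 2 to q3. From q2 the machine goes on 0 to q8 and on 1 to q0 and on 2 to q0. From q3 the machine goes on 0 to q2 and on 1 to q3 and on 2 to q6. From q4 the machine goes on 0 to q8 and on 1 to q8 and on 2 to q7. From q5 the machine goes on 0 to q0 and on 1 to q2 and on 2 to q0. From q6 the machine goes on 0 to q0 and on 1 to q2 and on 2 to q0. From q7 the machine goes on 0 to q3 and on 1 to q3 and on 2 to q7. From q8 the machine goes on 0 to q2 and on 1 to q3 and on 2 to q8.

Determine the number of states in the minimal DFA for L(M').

5

First remove the unreachable states {q1,q4,q5,q7}; 5 states remain.
Start with accepting vs non-accepting: {q0,q3,q8} | {q2,q6}.
Refine {q0,q3,q8} on symbol 0: members go to different blocks, giving {q3,q8} and {q0}.
On input 2, block {q3,q8} splits into {q3} and {q8}.
On input 0, block {q2,q6} splits into {q2} and {q6}.
No further refinement is possible. Final partition (5 blocks): {q3} | {q2} | {q0} | {q8} | {q6}.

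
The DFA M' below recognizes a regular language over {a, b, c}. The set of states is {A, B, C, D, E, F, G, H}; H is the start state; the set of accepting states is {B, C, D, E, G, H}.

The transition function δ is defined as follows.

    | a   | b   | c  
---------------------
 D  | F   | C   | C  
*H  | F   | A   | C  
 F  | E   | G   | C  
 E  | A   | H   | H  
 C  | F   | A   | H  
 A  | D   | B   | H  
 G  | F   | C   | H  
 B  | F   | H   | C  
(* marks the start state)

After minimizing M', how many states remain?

3

All states are reachable from the start state.
Initial partition by acceptance: {B,C,D,E,G,H} | {A,F}.
Refine {B,C,D,E,G,H} on symbol b: members go to different blocks, giving {B,D,E,G} and {C,H}.
No further refinement is possible. Final partition (3 blocks): {B,D,E,G} | {A,F} | {C,H}.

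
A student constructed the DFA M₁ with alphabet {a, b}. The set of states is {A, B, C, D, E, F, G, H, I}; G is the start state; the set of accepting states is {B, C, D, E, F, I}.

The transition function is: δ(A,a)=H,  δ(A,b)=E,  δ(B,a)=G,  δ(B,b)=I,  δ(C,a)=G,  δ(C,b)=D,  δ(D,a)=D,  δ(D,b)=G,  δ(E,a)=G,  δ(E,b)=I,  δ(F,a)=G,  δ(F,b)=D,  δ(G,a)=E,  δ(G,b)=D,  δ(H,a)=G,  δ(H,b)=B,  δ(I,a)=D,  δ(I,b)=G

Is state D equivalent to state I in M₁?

Yes

Reachable states from the start: {D,E,G,I}. Unreachable: {A,B,C,F,H} — drop them.
Start with accepting vs non-accepting: {D,E,I} | {G}.
Split {D,E,I} by δ(·,a) → {D,I} and {E}.
Stable partition: {D,I} | {G} | {E} — 3 equivalence classes.
D and I lie in the same block of the stable partition, so they are equivalent — no string distinguishes them.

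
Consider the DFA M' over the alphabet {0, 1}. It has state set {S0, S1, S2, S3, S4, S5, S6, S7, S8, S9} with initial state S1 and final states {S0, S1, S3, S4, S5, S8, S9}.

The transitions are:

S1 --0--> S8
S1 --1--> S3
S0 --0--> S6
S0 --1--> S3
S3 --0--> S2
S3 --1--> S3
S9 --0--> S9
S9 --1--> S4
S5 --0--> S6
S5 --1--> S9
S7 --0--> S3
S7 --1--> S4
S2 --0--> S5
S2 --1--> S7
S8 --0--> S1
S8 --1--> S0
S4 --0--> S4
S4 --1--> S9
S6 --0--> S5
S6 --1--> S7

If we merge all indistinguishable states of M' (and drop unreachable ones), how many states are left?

Initial partition by acceptance: {S0,S1,S3,S4,S5,S8,S9} | {S2,S6,S7}.
On input 0, block {S0,S1,S3,S4,S5,S8,S9} splits into {S1,S4,S8,S9} and {S0,S3,S5}.
Split {S1,S4,S8,S9} by δ(·,1) → {S1,S8} and {S4,S9}.
On input 1, block {S2,S6,S7} splits into {S2,S6} and {S7}.
Refine {S0,S3,S5} on symbol 1: members go to different blocks, giving {S0,S3} and {S5}.
No further refinement is possible. Final partition (6 blocks): {S1,S8} | {S2,S6} | {S0,S3} | {S4,S9} | {S7} | {S5}.

6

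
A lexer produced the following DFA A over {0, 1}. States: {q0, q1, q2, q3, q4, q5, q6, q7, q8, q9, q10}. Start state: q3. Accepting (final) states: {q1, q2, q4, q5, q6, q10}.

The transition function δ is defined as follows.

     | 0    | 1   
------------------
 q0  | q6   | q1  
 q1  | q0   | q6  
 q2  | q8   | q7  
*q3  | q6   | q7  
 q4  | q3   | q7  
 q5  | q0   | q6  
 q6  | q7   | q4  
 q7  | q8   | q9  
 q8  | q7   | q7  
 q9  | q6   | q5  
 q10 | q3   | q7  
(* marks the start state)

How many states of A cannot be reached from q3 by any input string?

2

No path from q3 leads to q2, q10; the other 9 states are all reachable.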